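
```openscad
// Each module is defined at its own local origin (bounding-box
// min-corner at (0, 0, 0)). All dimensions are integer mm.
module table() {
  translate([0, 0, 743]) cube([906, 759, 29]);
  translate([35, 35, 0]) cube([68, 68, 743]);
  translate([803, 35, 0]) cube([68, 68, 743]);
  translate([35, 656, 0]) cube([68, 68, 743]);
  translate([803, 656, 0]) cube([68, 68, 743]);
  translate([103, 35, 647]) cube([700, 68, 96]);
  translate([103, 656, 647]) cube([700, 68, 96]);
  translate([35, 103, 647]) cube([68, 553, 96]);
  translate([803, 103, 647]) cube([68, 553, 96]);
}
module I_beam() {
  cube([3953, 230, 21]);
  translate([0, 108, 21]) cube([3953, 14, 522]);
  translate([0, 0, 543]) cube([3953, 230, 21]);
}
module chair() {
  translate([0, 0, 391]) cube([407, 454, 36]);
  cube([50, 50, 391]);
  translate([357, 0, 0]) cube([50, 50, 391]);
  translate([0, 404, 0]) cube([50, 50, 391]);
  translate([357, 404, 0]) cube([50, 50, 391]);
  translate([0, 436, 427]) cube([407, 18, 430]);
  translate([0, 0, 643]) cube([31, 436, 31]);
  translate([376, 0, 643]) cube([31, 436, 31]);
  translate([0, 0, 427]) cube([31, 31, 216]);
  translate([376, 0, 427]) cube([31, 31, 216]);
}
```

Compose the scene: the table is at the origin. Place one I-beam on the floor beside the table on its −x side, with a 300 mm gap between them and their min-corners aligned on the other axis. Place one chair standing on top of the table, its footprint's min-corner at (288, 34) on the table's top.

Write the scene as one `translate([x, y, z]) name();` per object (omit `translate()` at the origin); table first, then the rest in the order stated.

table();
translate([-4253, 0, 0]) I_beam();
translate([288, 34, 772]) chair();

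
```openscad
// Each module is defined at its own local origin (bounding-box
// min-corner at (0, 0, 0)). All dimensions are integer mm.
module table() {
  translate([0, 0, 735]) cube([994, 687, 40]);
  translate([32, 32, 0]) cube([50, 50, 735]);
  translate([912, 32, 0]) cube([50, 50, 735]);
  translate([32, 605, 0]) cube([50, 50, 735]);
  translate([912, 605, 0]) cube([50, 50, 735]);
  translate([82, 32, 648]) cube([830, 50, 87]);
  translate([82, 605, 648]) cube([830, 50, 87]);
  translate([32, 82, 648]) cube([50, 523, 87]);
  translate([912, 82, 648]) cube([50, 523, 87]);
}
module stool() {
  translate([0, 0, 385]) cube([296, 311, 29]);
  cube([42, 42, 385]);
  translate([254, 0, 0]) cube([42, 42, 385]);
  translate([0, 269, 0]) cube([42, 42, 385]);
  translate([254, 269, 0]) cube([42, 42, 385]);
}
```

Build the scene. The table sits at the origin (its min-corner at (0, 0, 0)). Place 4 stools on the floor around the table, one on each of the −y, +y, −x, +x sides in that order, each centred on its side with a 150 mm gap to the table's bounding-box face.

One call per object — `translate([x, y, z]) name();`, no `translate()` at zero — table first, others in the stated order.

table();
translate([349, -461, 0]) stool();
translate([349, 837, 0]) stool();
translate([-446, 188, 0]) stool();
translate([1144, 188, 0]) stool();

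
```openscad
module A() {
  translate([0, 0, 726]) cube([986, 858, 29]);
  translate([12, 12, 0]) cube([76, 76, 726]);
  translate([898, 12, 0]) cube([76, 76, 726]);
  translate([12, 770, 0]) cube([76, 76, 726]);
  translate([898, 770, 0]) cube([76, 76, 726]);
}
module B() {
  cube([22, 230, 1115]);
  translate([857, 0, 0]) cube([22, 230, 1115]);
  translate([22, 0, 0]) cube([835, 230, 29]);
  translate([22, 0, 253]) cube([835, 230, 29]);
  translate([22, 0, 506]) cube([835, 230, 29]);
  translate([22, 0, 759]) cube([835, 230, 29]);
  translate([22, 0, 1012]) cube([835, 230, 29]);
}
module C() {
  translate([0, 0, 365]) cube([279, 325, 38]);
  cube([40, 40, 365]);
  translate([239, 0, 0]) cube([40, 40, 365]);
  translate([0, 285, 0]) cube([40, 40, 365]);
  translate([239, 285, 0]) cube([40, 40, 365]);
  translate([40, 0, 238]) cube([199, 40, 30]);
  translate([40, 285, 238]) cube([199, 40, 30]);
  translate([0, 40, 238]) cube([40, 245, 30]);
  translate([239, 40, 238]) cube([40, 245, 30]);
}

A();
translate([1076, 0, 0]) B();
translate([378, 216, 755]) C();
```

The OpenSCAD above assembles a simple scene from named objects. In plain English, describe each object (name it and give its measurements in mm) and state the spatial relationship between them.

A is a table: top 986 mm (x) × 858 mm (y), 29 mm thick, upper face at z = 755 mm, on four 76×76 mm square legs, each inset 12 mm from the nearest pair of top edges, running from z = 0 to the bottom of the top.

B is an open bookshelf. Two side panels, each 22 mm thick, 230 mm deep and 1115 mm tall, stand 879 mm apart (outside-to-outside). Between them sit 5 shelves, each 29 mm thick and 230 mm deep, spanning the full gap between the sides. The bottom shelf rests on the floor (its underside at z = 0) and the clear gap between one shelf's top and the next shelf's underside is 224 mm.

C is a four-legged stool. The seat is a 279×325×38 mm slab whose top surface is at z = 403 mm; four square legs, each 40×40 mm in cross-section, run from the floor (z = 0) to the underside of the seat, each flush with a corner of the seat. Four stretchers, 40 mm wide and 30 mm tall, connect adjacent legs with their undersides at z = 238 mm, each running between the inner faces of the legs it joins and aligned with the legs' outer faces on the other axis.

The bookshelf is on the floor beside the table on its +x side. The stool is on top of the table.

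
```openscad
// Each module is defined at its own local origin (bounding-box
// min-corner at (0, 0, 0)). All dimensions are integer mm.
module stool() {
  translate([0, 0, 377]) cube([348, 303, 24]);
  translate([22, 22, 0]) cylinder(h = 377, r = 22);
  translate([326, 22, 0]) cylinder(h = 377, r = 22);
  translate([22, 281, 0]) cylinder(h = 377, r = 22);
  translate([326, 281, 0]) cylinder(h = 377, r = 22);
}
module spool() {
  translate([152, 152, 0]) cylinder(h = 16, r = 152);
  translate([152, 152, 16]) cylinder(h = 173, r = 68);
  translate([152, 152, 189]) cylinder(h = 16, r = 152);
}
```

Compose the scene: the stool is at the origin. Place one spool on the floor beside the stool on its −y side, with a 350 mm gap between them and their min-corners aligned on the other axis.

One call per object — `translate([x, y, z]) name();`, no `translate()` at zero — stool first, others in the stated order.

stool();
translate([0, -654, 0]) spool();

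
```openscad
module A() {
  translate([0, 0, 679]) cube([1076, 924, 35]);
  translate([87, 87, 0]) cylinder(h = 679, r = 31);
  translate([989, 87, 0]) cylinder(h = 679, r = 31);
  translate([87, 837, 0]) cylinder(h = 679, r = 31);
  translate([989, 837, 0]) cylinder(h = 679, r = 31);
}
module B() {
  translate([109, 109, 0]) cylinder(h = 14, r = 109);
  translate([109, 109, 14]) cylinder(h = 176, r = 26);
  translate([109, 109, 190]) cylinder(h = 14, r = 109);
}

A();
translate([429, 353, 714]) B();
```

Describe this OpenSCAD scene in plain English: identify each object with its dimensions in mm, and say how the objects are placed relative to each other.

A is a table: top 1076 mm (x) × 924 mm (y), 35 mm thick, upper face at z = 714 mm, on four round legs of 62 mm diameter, each leg's bounding box inset 56 mm from the nearest pair of top edges, running from z = 0 to the bottom of the top.

B is a spool: two coaxial disc flanges of radius 109 mm and thickness 14 mm, joined by a core cylinder of radius 26 mm and height 176 mm. The lower flange rests on z = 0 and the three cylinders share a vertical axis.

The spool is on top of the table, centred.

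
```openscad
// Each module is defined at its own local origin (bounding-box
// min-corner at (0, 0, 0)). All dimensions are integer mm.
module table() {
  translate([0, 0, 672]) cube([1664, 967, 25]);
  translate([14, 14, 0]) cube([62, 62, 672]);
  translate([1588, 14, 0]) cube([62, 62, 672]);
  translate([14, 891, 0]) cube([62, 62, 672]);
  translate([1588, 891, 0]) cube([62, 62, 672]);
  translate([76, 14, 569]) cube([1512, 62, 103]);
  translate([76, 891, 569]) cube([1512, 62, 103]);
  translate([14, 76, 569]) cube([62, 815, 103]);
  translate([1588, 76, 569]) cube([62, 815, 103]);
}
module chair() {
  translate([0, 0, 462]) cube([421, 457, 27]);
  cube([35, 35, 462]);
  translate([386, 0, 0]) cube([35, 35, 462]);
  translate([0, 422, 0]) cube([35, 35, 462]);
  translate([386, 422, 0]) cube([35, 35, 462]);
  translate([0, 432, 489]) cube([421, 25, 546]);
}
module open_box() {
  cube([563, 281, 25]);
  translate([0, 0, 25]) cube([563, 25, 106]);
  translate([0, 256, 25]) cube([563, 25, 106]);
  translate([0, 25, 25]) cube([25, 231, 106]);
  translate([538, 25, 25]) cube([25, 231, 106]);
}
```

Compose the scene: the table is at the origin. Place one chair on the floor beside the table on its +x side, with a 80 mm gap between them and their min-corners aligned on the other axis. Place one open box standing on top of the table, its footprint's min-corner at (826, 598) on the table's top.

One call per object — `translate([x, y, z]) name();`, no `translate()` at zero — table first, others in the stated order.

table();
translate([1744, 0, 0]) chair();
translate([826, 598, 697]) open_box();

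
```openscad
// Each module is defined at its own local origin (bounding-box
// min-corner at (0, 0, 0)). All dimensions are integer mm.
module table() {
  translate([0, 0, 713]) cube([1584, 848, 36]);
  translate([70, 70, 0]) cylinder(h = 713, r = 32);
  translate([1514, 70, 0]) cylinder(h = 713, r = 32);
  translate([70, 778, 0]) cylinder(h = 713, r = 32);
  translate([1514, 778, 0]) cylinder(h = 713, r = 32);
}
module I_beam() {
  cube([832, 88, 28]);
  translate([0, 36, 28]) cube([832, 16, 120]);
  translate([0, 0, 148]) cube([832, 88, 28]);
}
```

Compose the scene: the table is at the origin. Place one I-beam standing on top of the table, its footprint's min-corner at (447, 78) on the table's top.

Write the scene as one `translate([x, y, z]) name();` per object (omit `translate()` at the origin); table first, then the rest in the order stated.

table();
translate([447, 78, 749]) I_beam();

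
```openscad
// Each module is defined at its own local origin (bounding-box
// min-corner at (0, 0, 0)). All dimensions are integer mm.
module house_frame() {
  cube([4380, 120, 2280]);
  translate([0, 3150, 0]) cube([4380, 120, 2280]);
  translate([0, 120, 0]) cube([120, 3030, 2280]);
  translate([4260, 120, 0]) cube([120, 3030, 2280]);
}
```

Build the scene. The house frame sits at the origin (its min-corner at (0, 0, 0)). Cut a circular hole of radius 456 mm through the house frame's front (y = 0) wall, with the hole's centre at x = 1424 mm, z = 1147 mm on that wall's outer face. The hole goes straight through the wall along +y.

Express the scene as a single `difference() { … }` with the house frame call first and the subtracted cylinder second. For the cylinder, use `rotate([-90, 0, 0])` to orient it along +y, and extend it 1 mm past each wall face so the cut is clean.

difference() {
  house_frame();
  translate([1424, -1, 1147]) rotate([-90, 0, 0]) cylinder(h = 122, r = 456);
}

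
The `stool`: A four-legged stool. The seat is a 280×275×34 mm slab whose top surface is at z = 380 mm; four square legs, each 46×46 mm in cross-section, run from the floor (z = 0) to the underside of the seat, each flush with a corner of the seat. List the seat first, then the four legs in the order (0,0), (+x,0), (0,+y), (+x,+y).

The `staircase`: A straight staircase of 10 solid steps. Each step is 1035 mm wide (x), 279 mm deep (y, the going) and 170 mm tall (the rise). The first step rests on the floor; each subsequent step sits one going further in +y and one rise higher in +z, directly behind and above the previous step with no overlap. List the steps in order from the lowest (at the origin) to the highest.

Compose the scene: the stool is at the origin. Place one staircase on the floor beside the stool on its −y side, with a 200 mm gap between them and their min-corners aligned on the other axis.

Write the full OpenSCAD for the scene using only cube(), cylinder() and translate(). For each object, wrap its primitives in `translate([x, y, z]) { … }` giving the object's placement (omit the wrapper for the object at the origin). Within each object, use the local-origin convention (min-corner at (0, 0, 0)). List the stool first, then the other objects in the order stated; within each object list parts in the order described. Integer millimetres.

translate([0, 0, 346]) cube([280, 275, 34]);
cube([46, 46, 346]);
translate([234, 0, 0]) cube([46, 46, 346]);
translate([0, 229, 0]) cube([46, 46, 346]);
translate([234, 229, 0]) cube([46, 46, 346]);
translate([0, -2990, 0]) {
  cube([1035, 279, 170]);
  translate([0, 279, 170]) cube([1035, 279, 170]);
  translate([0, 558, 340]) cube([1035, 279, 170]);
  translate([0, 837, 510]) cube([1035, 279, 170]);
  translate([0, 1116, 680]) cube([1035, 279, 170]);
  translate([0, 1395, 850]) cube([1035, 279, 170]);
  translate([0, 1674, 1020]) cube([1035, 279, 170]);
  translate([0, 1953, 1190]) cube([1035, 279, 170]);
  translate([0, 2232, 1360]) cube([1035, 279, 170]);
  translate([0, 2511, 1530]) cube([1035, 279, 170]);
}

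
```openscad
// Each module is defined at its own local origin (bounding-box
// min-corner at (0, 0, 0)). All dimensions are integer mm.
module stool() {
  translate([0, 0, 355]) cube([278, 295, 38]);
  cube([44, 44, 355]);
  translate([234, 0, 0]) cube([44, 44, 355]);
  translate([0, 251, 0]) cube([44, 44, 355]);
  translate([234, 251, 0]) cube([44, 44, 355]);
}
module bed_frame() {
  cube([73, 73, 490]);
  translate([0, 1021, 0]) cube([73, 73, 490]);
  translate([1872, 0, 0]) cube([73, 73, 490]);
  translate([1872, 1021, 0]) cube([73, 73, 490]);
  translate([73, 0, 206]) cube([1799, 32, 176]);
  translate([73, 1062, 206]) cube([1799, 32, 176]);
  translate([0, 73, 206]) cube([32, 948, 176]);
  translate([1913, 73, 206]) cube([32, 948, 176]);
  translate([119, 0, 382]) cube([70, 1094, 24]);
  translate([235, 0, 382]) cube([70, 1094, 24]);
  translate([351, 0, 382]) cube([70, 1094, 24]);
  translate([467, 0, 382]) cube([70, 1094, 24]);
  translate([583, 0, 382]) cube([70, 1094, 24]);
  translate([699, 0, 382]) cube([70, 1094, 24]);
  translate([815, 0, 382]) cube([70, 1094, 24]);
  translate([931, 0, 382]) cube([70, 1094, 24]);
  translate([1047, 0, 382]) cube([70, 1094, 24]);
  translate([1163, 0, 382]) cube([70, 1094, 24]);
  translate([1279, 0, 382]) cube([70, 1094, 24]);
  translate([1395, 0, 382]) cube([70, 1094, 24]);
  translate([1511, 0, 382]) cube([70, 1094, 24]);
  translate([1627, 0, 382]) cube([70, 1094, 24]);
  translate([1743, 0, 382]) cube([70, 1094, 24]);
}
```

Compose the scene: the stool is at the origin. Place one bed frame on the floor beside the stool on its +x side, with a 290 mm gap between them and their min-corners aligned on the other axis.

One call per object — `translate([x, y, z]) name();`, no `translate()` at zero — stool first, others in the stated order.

stool();
translate([568, 0, 0]) bed_frame();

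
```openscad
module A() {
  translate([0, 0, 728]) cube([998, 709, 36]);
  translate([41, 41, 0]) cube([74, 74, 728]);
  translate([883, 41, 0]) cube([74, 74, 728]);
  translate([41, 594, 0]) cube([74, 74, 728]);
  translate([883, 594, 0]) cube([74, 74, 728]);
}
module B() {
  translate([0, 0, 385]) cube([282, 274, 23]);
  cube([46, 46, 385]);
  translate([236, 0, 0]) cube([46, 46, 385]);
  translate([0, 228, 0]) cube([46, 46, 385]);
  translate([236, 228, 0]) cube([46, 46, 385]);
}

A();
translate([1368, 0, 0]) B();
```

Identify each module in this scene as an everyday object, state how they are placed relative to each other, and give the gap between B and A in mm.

A is a table. B is a stool. The stool is on the floor beside the table on its +x side. The gap between the stool and the table is 370 mm.

The stool's nearest face is 370 mm from the table's +x face.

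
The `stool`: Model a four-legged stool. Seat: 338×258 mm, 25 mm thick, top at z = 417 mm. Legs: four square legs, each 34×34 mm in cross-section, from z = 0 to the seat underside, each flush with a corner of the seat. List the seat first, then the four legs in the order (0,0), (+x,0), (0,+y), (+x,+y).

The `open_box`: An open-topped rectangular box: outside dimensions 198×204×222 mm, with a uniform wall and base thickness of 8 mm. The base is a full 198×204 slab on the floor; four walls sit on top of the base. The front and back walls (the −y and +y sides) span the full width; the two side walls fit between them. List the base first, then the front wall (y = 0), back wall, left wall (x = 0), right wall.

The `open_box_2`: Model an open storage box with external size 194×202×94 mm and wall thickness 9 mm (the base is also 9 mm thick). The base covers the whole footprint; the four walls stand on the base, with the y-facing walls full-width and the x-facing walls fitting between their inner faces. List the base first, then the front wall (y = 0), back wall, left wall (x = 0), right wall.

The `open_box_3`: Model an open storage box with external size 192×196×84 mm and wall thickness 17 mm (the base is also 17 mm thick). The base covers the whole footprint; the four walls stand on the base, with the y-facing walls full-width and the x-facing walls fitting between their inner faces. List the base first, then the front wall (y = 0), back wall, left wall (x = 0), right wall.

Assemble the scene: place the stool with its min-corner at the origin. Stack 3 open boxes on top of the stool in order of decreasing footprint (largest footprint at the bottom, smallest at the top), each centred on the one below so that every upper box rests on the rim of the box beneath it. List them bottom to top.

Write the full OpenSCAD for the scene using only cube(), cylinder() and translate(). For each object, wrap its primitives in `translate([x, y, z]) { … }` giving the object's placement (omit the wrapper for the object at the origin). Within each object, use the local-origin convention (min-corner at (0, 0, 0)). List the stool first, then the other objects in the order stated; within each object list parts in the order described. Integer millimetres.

translate([0, 0, 392]) cube([338, 258, 25]);
cube([34, 34, 392]);
translate([304, 0, 0]) cube([34, 34, 392]);
translate([0, 224, 0]) cube([34, 34, 392]);
translate([304, 224, 0]) cube([34, 34, 392]);
translate([70, 27, 417]) {
  cube([198, 204, 8]);
  translate([0, 0, 8]) cube([198, 8, 214]);
  translate([0, 196, 8]) cube([198, 8, 214]);
  translate([0, 8, 8]) cube([8, 188, 214]);
  translate([190, 8, 8]) cube([8, 188, 214]);
}
translate([72, 28, 639]) {
  cube([194, 202, 9]);
  translate([0, 0, 9]) cube([194, 9, 85]);
  translate([0, 193, 9]) cube([194, 9, 85]);
  translate([0, 9, 9]) cube([9, 184, 85]);
  translate([185, 9, 9]) cube([9, 184, 85]);
}
translate([73, 31, 733]) {
  cube([192, 196, 17]);
  translate([0, 0, 17]) cube([192, 17, 67]);
  translate([0, 179, 17]) cube([192, 17, 67]);
  translate([0, 17, 17]) cube([17, 162, 67]);
  translate([175, 17, 17]) cube([17, 162, 67]);
}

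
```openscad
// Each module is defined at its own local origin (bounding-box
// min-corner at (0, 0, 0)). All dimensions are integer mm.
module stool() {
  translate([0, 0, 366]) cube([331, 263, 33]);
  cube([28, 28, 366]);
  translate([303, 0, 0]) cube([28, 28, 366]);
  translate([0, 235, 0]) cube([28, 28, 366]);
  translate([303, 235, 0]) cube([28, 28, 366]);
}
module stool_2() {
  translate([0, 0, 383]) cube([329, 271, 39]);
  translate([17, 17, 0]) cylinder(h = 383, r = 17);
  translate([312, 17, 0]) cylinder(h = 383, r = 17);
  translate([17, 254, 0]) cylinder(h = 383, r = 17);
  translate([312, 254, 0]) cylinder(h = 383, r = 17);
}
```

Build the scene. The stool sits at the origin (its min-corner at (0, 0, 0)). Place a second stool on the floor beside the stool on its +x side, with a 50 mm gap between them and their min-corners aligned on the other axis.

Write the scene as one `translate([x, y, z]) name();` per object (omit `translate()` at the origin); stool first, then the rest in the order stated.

stool();
translate([381, 0, 0]) stool_2();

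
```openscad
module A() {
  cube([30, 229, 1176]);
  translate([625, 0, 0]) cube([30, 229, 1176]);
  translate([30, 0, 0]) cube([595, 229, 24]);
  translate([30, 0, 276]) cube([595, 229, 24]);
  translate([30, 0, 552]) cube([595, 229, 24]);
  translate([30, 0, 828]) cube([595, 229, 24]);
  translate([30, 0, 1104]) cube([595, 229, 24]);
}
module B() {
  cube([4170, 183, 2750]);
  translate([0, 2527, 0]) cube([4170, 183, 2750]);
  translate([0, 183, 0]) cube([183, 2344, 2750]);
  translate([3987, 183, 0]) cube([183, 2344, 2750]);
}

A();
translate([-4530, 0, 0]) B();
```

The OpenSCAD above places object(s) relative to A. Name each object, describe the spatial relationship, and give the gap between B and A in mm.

The house frame's nearest face is 360 mm from the bookshelf's −x face.

A is a bookshelf. B is a house frame. The house frame is on the floor beside the bookshelf on its −x side. The gap between the house frame and the bookshelf is 360 mm.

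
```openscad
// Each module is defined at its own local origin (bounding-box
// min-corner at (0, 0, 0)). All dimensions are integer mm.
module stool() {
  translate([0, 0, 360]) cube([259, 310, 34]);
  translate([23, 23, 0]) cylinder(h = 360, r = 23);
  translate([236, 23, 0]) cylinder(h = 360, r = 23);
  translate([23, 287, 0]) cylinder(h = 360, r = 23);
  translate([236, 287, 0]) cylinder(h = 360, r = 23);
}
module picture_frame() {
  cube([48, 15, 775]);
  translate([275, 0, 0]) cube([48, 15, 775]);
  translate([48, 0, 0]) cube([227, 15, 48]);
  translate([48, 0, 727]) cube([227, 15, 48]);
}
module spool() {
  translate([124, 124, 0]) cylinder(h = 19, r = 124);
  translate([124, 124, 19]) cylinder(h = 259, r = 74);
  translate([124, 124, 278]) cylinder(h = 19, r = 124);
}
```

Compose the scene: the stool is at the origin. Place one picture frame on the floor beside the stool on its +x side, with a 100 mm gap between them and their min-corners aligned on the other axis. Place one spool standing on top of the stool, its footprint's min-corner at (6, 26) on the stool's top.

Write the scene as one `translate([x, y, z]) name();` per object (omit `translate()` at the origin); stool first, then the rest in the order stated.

stool();
translate([359, 0, 0]) picture_frame();
translate([6, 26, 394]) spool();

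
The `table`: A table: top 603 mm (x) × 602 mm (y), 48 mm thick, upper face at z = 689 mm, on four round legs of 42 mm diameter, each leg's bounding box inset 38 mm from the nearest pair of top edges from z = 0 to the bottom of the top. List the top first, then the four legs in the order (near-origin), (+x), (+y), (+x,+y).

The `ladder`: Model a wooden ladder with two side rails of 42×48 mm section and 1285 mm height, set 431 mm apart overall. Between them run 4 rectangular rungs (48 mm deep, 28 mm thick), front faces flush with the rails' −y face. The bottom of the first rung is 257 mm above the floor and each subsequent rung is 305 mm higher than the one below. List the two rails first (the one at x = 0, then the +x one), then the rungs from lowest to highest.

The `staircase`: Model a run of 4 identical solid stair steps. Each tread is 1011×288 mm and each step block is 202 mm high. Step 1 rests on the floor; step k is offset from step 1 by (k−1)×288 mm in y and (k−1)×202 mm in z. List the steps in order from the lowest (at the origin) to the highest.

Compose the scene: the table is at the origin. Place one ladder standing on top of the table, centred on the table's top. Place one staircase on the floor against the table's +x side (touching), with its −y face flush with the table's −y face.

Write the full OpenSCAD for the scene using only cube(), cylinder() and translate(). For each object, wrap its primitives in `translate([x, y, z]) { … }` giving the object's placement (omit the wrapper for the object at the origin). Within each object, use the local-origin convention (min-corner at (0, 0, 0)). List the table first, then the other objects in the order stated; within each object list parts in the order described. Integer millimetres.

translate([0, 0, 641]) cube([603, 602, 48]);
translate([59, 59, 0]) cylinder(h = 641, r = 21);
translate([544, 59, 0]) cylinder(h = 641, r = 21);
translate([59, 543, 0]) cylinder(h = 641, r = 21);
translate([544, 543, 0]) cylinder(h = 641, r = 21);
translate([86, 277, 689]) {
  cube([42, 48, 1285]);
  translate([389, 0, 0]) cube([42, 48, 1285]);
  translate([42, 0, 257]) cube([347, 48, 28]);
  translate([42, 0, 562]) cube([347, 48, 28]);
  translate([42, 0, 867]) cube([347, 48, 28]);
  translate([42, 0, 1172]) cube([347, 48, 28]);
}
translate([603, 0, 0]) {
  cube([1011, 288, 202]);
  translate([0, 288, 202]) cube([1011, 288, 202]);
  translate([0, 576, 404]) cube([1011, 288, 202]);
  translate([0, 864, 606]) cube([1011, 288, 202]);
}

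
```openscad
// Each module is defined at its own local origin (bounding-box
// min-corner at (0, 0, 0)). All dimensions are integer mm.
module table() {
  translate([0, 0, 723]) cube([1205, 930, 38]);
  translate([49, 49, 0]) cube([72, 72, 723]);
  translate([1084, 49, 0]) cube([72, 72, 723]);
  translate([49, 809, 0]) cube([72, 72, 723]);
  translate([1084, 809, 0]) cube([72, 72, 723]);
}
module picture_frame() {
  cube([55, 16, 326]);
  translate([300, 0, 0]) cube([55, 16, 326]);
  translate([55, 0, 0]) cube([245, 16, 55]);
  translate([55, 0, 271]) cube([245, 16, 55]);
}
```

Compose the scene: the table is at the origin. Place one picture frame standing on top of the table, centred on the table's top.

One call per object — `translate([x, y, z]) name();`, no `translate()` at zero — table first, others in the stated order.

table();
translate([425, 457, 761]) picture_frame();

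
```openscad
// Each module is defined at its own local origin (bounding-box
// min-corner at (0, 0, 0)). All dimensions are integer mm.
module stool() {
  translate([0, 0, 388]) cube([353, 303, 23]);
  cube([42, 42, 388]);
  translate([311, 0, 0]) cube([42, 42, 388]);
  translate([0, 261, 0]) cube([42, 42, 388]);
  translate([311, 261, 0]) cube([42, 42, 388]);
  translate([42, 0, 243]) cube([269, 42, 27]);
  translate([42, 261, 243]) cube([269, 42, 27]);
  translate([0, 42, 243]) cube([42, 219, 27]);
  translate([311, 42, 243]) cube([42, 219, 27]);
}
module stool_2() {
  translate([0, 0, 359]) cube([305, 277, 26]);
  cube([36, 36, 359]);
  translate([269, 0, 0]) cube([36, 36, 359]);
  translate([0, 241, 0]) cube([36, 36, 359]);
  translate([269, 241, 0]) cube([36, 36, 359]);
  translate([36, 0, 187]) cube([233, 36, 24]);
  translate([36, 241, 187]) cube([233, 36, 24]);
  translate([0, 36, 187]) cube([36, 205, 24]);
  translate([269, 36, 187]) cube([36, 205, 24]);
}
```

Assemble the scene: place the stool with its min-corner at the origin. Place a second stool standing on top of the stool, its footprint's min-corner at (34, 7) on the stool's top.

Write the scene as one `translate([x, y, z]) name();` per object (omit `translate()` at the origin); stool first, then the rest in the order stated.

stool();
translate([34, 7, 411]) stool_2();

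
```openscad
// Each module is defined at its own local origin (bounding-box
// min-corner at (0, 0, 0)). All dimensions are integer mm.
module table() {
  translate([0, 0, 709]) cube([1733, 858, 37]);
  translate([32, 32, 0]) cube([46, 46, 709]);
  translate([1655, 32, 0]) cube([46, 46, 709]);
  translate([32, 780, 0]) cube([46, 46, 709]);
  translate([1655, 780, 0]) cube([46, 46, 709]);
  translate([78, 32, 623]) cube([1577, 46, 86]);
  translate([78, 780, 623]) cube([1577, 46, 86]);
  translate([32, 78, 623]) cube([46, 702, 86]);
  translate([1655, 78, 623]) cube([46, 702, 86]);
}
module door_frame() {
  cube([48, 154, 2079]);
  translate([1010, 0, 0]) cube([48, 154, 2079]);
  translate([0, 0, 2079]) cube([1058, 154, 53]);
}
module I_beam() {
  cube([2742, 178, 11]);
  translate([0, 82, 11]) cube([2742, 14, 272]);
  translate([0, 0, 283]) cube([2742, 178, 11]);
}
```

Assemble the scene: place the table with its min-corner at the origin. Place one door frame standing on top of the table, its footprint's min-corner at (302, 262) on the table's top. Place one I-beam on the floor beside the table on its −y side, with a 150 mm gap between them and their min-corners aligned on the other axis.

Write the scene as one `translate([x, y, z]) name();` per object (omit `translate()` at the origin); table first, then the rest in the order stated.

table();
translate([302, 262, 746]) door_frame();
translate([0, -328, 0]) I_beam();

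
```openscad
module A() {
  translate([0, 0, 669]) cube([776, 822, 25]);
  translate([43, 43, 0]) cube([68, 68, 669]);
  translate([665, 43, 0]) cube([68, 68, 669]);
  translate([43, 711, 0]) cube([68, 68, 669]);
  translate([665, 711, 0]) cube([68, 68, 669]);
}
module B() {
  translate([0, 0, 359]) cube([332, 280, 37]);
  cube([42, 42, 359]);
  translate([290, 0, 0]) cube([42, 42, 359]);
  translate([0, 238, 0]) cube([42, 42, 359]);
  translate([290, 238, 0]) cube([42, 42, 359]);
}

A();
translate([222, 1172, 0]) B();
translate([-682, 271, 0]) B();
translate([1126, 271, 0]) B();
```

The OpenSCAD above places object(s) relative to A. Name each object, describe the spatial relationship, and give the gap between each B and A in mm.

Each stool's nearest face is 350 mm from the table's bounding box.

A is a table. B is a stool. Three stools sit around the table at the +y, −x, +x sides. The gap between each stool and the table is 350 mm.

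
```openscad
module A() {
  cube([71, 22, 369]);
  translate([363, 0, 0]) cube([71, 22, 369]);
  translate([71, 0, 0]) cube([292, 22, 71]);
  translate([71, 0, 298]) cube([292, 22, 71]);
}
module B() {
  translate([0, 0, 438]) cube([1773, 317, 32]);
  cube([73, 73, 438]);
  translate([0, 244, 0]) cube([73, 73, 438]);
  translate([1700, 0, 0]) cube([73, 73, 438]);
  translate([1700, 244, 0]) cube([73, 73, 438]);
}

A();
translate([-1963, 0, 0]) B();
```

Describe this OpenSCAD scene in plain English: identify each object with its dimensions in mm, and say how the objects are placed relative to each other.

A is a picture frame with a 292×227 mm rectangular opening (x by z) and a uniform 71 mm border on every side. Frame depth is 22 mm along y. It is built from two vertical stiles running the full outside height and two horizontal rails spanning the gap between the stiles.

B is a long wooden bench with a 1773 mm (x) × 317 mm (y) seat, 32 mm thick, its top surface 470 mm above the floor. Four 73 mm square legs at the seat corners, flush with the edges, run from z = 0 to the seat underside.

The bench is on the floor beside the picture frame on its −x side.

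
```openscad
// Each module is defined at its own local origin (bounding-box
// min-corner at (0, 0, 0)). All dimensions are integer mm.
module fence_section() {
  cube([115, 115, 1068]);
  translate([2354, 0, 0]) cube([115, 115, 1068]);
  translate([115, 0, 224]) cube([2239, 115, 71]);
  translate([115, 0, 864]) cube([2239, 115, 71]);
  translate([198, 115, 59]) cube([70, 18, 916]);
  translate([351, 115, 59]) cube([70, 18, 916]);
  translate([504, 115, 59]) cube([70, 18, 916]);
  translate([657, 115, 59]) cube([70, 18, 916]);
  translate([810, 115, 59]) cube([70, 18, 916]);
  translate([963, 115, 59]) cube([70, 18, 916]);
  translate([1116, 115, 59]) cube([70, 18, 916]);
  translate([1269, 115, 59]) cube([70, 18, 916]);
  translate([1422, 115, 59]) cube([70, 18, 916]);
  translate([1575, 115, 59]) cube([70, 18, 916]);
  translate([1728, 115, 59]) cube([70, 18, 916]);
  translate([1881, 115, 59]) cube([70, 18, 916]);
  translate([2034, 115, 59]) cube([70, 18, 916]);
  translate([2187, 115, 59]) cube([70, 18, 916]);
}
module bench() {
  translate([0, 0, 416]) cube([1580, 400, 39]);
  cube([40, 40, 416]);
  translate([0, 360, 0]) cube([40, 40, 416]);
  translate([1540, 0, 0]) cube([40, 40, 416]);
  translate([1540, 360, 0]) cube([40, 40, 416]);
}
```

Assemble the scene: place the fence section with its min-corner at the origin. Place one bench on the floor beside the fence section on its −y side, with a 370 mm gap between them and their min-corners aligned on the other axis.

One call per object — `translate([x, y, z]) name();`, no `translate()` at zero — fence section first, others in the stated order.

fence_section();
translate([0, -770, 0]) bench();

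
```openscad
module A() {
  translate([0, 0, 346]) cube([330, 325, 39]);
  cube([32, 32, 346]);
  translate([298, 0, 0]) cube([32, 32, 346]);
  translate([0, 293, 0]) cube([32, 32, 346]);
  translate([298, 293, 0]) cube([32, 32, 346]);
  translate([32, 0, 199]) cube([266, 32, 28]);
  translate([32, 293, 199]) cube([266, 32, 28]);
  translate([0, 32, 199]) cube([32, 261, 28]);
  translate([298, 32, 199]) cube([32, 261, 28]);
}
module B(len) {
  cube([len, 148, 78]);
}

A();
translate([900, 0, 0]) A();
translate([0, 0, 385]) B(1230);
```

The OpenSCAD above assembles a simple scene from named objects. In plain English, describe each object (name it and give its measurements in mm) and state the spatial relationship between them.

A is a four-legged stool. The seat is a 330×325×39 mm slab whose top surface is at z = 385 mm; four square legs, each 32×32 mm in cross-section, run from the floor (z = 0) to the underside of the seat, each flush with a corner of the seat. Four stretchers, 32 mm wide and 28 mm tall, connect adjacent legs with their undersides at z = 199 mm, each running between the inner faces of the legs it joins and aligned with the legs' outer faces on the other axis.

B is a rectangular beam 1230 mm long (x), 148 mm deep (y), 78 mm thick (z).

The beam spans the tops of two stools placed 570 mm apart, resting at z = 385 mm.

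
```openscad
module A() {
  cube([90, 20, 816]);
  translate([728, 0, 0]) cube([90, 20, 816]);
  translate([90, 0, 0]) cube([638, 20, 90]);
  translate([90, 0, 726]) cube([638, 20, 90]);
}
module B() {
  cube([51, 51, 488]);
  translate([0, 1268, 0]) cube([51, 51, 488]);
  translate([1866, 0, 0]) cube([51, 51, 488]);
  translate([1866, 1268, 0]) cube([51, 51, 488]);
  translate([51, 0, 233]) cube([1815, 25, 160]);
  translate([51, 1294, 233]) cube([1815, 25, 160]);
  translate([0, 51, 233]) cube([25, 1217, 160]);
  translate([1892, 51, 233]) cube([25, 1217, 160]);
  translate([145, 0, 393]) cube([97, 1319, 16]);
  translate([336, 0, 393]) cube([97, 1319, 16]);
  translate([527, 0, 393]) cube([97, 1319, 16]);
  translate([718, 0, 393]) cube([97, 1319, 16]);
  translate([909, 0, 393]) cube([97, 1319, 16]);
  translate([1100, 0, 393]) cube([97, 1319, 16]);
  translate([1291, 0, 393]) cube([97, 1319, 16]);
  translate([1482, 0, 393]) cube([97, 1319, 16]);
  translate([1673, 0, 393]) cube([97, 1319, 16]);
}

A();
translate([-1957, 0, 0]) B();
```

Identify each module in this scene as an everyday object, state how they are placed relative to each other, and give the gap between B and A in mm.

The bed frame's nearest face is 40 mm from the picture frame's −x face.

A is a picture frame. B is a bed frame. The bed frame is on the floor beside the picture frame on its −x side. The gap between the bed frame and the picture frame is 40 mm.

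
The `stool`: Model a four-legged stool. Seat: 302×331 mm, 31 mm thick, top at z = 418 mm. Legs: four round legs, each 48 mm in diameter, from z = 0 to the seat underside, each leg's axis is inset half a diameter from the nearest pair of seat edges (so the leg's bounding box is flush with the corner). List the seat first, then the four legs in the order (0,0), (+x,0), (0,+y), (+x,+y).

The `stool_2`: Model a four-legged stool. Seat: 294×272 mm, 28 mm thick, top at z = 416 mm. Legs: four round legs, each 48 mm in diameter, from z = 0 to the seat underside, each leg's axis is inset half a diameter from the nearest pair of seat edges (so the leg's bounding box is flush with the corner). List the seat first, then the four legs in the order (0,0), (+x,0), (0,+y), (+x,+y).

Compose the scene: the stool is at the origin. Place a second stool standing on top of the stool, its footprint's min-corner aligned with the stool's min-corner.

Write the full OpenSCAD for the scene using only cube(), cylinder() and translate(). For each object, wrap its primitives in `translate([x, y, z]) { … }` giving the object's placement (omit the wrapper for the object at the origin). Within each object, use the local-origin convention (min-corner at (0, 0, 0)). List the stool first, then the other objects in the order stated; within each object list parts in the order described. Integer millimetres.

translate([0, 0, 387]) cube([302, 331, 31]);
translate([24, 24, 0]) cylinder(h = 387, r = 24);
translate([278, 24, 0]) cylinder(h = 387, r = 24);
translate([24, 307, 0]) cylinder(h = 387, r = 24);
translate([278, 307, 0]) cylinder(h = 387, r = 24);
translate([0, 0, 418]) {
  translate([0, 0, 388]) cube([294, 272, 28]);
  translate([24, 24, 0]) cylinder(h = 388, r = 24);
  translate([270, 24, 0]) cylinder(h = 388, r = 24);
  translate([24, 248, 0]) cylinder(h = 388, r = 24);
  translate([270, 248, 0]) cylinder(h = 388, r = 24);
}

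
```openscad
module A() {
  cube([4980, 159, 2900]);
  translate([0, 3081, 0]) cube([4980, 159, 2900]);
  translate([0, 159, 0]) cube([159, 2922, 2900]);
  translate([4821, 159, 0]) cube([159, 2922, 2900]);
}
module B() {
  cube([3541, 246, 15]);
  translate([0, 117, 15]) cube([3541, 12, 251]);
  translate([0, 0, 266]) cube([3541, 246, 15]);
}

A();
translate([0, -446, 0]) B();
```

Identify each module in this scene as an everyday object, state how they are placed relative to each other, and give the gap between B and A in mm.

A is a house frame. B is an I-beam. The I-beam is on the floor beside the house frame on its −y side. The gap between the I-beam and the house frame is 200 mm.

The I-beam's nearest face is 200 mm from the house frame's −y face.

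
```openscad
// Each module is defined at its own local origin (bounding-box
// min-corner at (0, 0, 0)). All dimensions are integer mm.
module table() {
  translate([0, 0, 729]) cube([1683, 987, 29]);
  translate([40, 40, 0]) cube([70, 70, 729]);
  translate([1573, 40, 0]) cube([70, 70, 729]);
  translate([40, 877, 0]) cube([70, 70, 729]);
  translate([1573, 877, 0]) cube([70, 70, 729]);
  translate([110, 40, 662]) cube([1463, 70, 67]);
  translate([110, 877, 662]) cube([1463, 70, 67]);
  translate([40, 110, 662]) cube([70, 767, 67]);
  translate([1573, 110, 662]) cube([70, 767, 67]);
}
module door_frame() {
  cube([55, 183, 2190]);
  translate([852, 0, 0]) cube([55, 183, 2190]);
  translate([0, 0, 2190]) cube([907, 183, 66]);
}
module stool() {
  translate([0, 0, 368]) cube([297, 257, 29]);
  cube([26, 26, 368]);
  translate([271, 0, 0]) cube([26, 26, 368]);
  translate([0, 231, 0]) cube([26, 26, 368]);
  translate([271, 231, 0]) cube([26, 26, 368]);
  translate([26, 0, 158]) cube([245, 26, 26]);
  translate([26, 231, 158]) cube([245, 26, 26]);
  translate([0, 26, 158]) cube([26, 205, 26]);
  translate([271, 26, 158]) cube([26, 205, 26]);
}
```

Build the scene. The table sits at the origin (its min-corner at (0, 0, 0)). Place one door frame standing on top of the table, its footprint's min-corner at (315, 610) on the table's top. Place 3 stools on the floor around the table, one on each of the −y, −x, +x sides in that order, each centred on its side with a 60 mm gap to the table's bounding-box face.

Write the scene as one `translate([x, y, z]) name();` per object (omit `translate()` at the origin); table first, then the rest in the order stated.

table();
translate([315, 610, 758]) door_frame();
translate([693, -317, 0]) stool();
translate([-357, 365, 0]) stool();
translate([1743, 365, 0]) stool();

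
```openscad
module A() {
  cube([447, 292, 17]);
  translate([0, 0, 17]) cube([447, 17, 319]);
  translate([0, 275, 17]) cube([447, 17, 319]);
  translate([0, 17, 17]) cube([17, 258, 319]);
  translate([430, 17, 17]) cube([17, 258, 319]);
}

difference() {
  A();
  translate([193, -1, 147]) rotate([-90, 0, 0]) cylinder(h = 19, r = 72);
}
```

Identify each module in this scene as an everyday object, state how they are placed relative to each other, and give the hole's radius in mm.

A is an open box. The open box has a circular hole through its front wall. The hole's radius is 72 mm.

The subtracted cylinder has r = 72 mm.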